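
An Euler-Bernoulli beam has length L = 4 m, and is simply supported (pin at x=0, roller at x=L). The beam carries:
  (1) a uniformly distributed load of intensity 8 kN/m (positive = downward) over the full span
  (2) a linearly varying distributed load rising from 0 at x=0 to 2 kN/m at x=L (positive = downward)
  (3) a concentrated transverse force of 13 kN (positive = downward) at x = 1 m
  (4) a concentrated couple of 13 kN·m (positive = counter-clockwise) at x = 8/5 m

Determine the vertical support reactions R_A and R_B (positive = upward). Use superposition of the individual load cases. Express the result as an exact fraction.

R_A = 91/3 kN, R_B = 56/3 kN

Load 1 — uniform load w=8 kN/m over full span:
  R_A = wL/2 = 8·4/2 = 16 kN
  R_B = wL/2 = 8·4/2 = 16 kN
Load 2 — triangular load w₀=2 kN/m (0→w₀ over full span):
  R_A = w₀L/6 = 2·4/6 = 4/3 kN
  R_B = w₀L/3 = 2·4/3 = 8/3 kN
Load 3 — point force P=13 kN at a=1 m (b=L-a=3):
  R_A = Pb/L = 13·3/4 = 39/4 kN
  R_B = Pa/L = 13·1/4 = 13/4 kN
Load 4 — applied couple M₀=13 kN·m at a=8/5 m (b=L-a=12/5):
  R_A = M₀/L = 13/4 kN
  R_B = -M₀/L = -13/4 kN
Superposition: R_A = 91/3 kN, R_B = 56/3 kN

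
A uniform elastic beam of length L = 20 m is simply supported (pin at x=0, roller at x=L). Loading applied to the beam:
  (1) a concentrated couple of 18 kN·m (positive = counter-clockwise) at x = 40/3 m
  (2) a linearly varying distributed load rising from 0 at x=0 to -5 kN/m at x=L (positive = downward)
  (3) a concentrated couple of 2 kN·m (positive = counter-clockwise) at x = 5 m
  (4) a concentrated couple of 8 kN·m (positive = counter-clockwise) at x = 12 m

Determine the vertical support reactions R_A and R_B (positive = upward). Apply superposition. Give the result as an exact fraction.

R_A = -229/15 kN, R_B = -521/15 kN

Load 1 — applied couple M₀=18 kN·m at a=40/3 m (b=L-a=20/3):
  R_A = M₀/L = 18/20 = 9/10 kN
  R_B = -M₀/L = -18/20 = -9/10 kN
Load 2 — triangular load w₀=-5 kN/m (0→w₀ over full span):
  R_A = w₀L/6 = (-5)·20/6 = -50/3 kN
  R_B = w₀L/3 = (-5)·20/3 = -100/3 kN
Load 3 — applied couple M₀=2 kN·m at a=5 m (b=L-a=15):
  R_A = M₀/L = 2/20 = 1/10 kN
  R_B = -M₀/L = -2/20 = -1/10 kN
Load 4 — applied couple M₀=8 kN·m at a=12 m (b=L-a=8):
  R_A = M₀/L = 8/20 = 2/5 kN
  R_B = -M₀/L = -8/20 = -2/5 kN
Superposition: R_A = -229/15 kN, R_B = -521/15 kN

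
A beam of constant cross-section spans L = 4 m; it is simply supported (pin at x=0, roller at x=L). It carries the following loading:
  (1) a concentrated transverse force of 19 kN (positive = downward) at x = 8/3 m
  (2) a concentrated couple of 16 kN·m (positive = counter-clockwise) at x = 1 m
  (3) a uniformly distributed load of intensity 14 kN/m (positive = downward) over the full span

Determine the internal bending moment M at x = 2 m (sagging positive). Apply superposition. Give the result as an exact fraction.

Load 1 — point force P=19 kN at a=8/3 m (b=L-a=4/3):
  M_1 = Pbx/L  [x≤a] = 19·(4/3)·2/4 = 38/3 kN·m
Load 2 — applied couple M₀=16 kN·m at a=1 m (b=L-a=3):
  M_2 = M₀x/L - M₀  [x>a] = 16·2/4 - 16 = -8 kN·m
Load 3 — uniform load w=14 kN/m over full span:
  M_3 = wx(L-x)/2 = 14·2·(4-2)/2 = 28 kN·m
Superposition: M = Σ M_i = 98/3 kN·m ≈ 32.666667 kN·m

M(2) = 98/3 kN·m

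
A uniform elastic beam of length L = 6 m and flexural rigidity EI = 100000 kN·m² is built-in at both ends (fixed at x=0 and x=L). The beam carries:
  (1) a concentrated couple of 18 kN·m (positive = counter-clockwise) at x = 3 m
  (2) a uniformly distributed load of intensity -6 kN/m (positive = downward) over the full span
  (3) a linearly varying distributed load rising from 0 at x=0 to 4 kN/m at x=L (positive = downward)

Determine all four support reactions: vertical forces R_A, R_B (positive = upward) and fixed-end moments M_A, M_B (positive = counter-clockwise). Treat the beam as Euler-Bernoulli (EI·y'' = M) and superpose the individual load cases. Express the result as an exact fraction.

Load 1 — applied couple M₀=18 kN·m at a=3 m (b=L-a=3):
  R_A = 6M₀ab/L³ = 6·18·3·3/6³ = 9/2 kN
  M_A = M₀b(2a-b)/L² = 18·3·(2·3-3)/6² = 9/2 kN·m
  R_B = -6M₀ab/L³ = -6·18·3·3/6³ = -9/2 kN
  M_B = M₀a(2b-a)/L² = 18·3·(2·3-3)/6² = 9/2 kN·m
Load 2 — uniform load w=-6 kN/m over full span:
  R_A = wL/2 = (-6)·6/2 = -18 kN
  M_A = wL²/12 = (-6)·6²/12 = -18 kN·m
  R_B = wL/2 = (-6)·6/2 = -18 kN
  M_B = -wL²/12 = -(-6)·6²/12 = 18 kN·m
Load 3 — triangular load w₀=4 kN/m (0→w₀ over full span):
  R_A = 3w₀L/20 = 3·4·6/20 = 18/5 kN
  M_A = w₀L²/30 = 4·6²/30 = 24/5 kN·m
  R_B = 7w₀L/20 = 7·4·6/20 = 42/5 kN
  M_B = -w₀L²/20 = -4·6²/20 = -36/5 kN·m
Superposition: R_A = -99/10 kN, M_A = -87/10 kN·m, R_B = -141/10 kN, M_B = 153/10 kN·m

R_A = -99/10 kN, M_A = -87/10 kN·m, R_B = -141/10 kN, M_B = 153/10 kN·m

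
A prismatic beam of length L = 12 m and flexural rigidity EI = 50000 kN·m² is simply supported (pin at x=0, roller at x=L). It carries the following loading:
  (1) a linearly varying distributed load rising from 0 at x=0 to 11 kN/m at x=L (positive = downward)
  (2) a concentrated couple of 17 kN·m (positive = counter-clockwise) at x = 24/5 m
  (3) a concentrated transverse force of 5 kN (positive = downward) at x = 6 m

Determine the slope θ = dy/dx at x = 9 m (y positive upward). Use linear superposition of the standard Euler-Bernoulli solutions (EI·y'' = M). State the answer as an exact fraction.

Load 1 — triangular load w₀=11 kN/m (0→w₀ over full span):
  θ_1 = -w₀(7L⁴-30L²x²+15x⁴)/(360LEI) = -11·(7·12⁴-30·12²·9²+15·9⁴)/(360·12·50000) = 43329/8000000 rad
Load 2 — applied couple M₀=17 kN·m at a=24/5 m (b=L-a=36/5):
  θ_2 = (M₀x²/(2L)-M₀(x-a)+C₁)/EI  [x>a] with C₁=M₀(3b²-L²)/(6L)=68/25 = (17·9²/(2·12)-17·(9-(24/5))+(68/25))/50000 = -2261/10000000 rad
Load 3 — point force P=5 kN at a=6 m (b=L-a=6):
  θ_3 = -Pa(2L²-6Lx+3x²+a²)/(6LEI)  [x>a] = -5·6·(2·12²-6·12·9+3·9²+6²)/(6·12·50000) = 27/40000 rad
Superposition: θ = Σ θ_i = 234601/40000000 rad ≈ 0.005865 rad

θ(9) = 234601/40000000 rad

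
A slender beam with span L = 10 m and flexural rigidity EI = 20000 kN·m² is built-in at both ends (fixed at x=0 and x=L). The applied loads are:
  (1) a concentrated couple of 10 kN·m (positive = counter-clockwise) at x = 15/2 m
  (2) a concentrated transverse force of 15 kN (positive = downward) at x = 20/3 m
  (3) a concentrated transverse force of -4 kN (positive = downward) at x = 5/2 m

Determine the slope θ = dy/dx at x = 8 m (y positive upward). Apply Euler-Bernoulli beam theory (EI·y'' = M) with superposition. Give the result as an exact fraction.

θ(8) = 463/360000 rad

Load 1 — applied couple M₀=10 kN·m at a=15/2 m (b=L-a=5/2):
  θ_1 = (R_Ax²/2 - M_Ax - M₀(x-a))/EI  [x>a] with R_A=9/8, M_A=25/8 = ((9/8)·8²/2 - (25/8)·8 - 10·(8-(15/2)))/20000 = 3/10000 rad
Load 2 — point force P=15 kN at a=20/3 m (b=L-a=10/3):
  θ_2 = Pa²(L-x)(2bL-(3b+a)(L-x))/(2L³EI)  [x>a] = 15·(20/3)²·(10-8)·(2·(10/3)·10-(3·(10/3)+(20/3))·(10-8))/(2·10³·20000) = 1/900 rad
Load 3 — point force P=-4 kN at a=5/2 m (b=L-a=15/2):
  θ_3 = Pa²(L-x)(2bL-(3b+a)(L-x))/(2L³EI)  [x>a] = (-4)·(5/2)²·(10-8)·(2·(15/2)·10-(3·(15/2)+(5/2))·(10-8))/(2·10³·20000) = -1/8000 rad
Superposition: θ = Σ θ_i = 463/360000 rad ≈ 0.001286 rad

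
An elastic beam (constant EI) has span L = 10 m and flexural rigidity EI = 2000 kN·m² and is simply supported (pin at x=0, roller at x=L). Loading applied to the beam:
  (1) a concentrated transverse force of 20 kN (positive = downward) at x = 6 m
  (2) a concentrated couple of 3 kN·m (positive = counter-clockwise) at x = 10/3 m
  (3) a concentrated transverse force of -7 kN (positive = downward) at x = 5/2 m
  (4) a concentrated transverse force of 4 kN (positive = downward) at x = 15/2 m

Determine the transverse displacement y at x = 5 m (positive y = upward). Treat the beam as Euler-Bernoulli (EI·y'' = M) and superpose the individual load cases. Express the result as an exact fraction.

Load 1 — point force P=20 kN at a=6 m (b=L-a=4):
  y_1 = -Pbx(L²-b²-x²)/(6LEI)  [x≤a] = -20·4·5·(10²-4²-5²)/(6·10·2000) = -59/300 m
Load 2 — applied couple M₀=3 kN·m at a=10/3 m (b=L-a=20/3):
  y_2 = (M₀x³/(6L)-M₀(x-a)²/2+C₁x)/EI  [x>a] with C₁=M₀(3b²-L²)/(6L)=5/3 = (3·5³/(6·10)-3·(5-(10/3))²/2+(5/3)·5)/2000 = 1/192 m
Load 3 — point force P=-7 kN at a=5/2 m (b=L-a=15/2):
  y_3 = -Pa(L-x)(2Lx-a²-x²)/(6LEI)  [x>a] = -(-7)·(5/2)·(10-5)·(2·10·5-(5/2)²-5²)/(6·10·2000) = 77/1536 m
Load 4 — point force P=4 kN at a=15/2 m (b=L-a=5/2):
  y_4 = -Pbx(L²-b²-x²)/(6LEI)  [x≤a] = -4·(5/2)·5·(10²-(5/2)²-5²)/(6·10·2000) = -11/384 m
Superposition: y = Σ y_i = -6527/38400 m ≈ -0.169974 m

y(5) = -6527/38400 m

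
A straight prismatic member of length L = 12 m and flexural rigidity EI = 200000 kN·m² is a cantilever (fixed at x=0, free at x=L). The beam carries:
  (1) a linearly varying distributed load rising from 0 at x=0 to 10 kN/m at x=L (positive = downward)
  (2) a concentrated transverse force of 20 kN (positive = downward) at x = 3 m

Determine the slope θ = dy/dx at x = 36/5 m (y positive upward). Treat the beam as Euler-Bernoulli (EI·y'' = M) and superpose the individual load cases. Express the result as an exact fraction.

θ(36/5) = -130257/12500000 rad

Load 1 — triangular load w₀=10 kN/m (0→w₀ over full span):
  θ_1 = (w₀Lx²/4-w₀L²x/3-w₀x⁴/(24L))/EI = (10·12·(36/5)²/4-10·12²·(36/5)/3-10·(36/5)⁴/(24·12))/200000 = -15579/1562500 rad
Load 2 — point force P=20 kN at a=3 m (b=L-a=9):
  θ_2 = -Pa²/(2EI)  [x>a] = -20·3²/(2·200000) = -9/20000 rad
Superposition: θ = Σ θ_i = -130257/12500000 rad ≈ -0.010421 rad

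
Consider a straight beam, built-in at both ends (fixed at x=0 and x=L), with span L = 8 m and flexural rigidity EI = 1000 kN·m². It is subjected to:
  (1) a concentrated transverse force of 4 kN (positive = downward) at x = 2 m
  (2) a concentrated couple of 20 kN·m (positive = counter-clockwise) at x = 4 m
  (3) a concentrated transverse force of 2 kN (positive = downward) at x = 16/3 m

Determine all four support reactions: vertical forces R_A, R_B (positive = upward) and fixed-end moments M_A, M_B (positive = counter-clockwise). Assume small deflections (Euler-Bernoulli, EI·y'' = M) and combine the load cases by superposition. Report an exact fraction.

Load 1 — point force P=4 kN at a=2 m (b=L-a=6):
  R_A = Pb²(3a+b)/L³ = 4·6²·(3·2+6)/8³ = 27/8 kN
  M_A = Pab²/L² = 4·2·6²/8² = 9/2 kN·m
  R_B = Pa²(a+3b)/L³ = 4·2²·(2+3·6)/8³ = 5/8 kN
  M_B = -Pa²b/L² = -4·2²·6/8² = -3/2 kN·m
Load 2 — applied couple M₀=20 kN·m at a=4 m (b=L-a=4):
  R_A = 6M₀ab/L³ = 6·20·4·4/8³ = 15/4 kN
  M_A = M₀b(2a-b)/L² = 20·4·(2·4-4)/8² = 5 kN·m
  R_B = -6M₀ab/L³ = -6·20·4·4/8³ = -15/4 kN
  M_B = M₀a(2b-a)/L² = 20·4·(2·4-4)/8² = 5 kN·m
Load 3 — point force P=2 kN at a=16/3 m (b=L-a=8/3):
  R_A = Pb²(3a+b)/L³ = 2·(8/3)²·(3·(16/3)+(8/3))/8³ = 14/27 kN
  M_A = Pab²/L² = 2·(16/3)·(8/3)²/8² = 32/27 kN·m
  R_B = Pa²(a+3b)/L³ = 2·(16/3)²·((16/3)+3·(8/3))/8³ = 40/27 kN
  M_B = -Pa²b/L² = -2·(16/3)²·(8/3)/8² = -64/27 kN·m
Superposition: R_A = 1651/216 kN, M_A = 577/54 kN·m, R_B = -355/216 kN, M_B = 61/54 kN·m

R_A = 1651/216 kN, M_A = 577/54 kN·m, R_B = -355/216 kN, M_B = 61/54 kN·m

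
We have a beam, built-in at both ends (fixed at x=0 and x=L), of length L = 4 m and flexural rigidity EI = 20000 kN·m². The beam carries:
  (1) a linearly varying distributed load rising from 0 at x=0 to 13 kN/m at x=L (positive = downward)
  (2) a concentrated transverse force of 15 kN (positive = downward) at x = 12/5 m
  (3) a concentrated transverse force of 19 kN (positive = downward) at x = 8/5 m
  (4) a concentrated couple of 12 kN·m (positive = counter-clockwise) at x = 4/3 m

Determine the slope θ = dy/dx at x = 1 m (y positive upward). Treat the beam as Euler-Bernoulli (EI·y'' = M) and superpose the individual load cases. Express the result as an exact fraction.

Load 1 — triangular load w₀=13 kN/m (0→w₀ over full span):
  θ_1 = -w₀(2x(L-x)(L-2x)(x+2L)+x²(L-x)²)/(120LEI) = -13·(2·1·(4-1)·(4-2·1)·(1+2·4)+1²·(4-1)²)/(120·4·20000) = -507/3200000 rad
Load 2 — point force P=15 kN at a=12/5 m (b=L-a=8/5):
  θ_2 = -Pb²x(2aL-(3a+b)x)/(2L³EI)  [x≤a] = -15·(8/5)²·1·(2·(12/5)·4-(3·(12/5)+(8/5))·1)/(2·4³·20000) = -39/250000 rad
Load 3 — point force P=19 kN at a=8/5 m (b=L-a=12/5):
  θ_3 = -Pb²x(2aL-(3a+b)x)/(2L³EI)  [x≤a] = -19·(12/5)²·1·(2·(8/5)·4-(3·(8/5)+(12/5))·1)/(2·4³·20000) = -1197/5000000 rad
Load 4 — applied couple M₀=12 kN·m at a=4/3 m (b=L-a=8/3):
  θ_4 = (R_Ax²/2 - M_Ax)/EI  [x≤a] with R_A=4, M_A=0 = (4·1²/2 - 0·1)/20000 = 1/10000 rad
Superposition: θ = Σ θ_i = -36307/80000000 rad ≈ -0.000454 rad

θ(1) = -36307/80000000 rad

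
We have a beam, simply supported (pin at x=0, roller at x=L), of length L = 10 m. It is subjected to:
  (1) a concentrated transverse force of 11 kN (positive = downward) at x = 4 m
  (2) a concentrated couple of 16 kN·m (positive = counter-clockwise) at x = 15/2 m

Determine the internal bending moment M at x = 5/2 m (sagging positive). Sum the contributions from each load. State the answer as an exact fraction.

Load 1 — point force P=11 kN at a=4 m (b=L-a=6):
  M_1 = Pbx/L  [x≤a] = 11·6·(5/2)/10 = 33/2 kN·m
Load 2 — applied couple M₀=16 kN·m at a=15/2 m (b=L-a=5/2):
  M_2 = M₀x/L  [x≤a] = 16·(5/2)/10 = 4 kN·m
Superposition: M = Σ M_i = 41/2 kN·m ≈ 20.500000 kN·m

M(5/2) = 41/2 kN·m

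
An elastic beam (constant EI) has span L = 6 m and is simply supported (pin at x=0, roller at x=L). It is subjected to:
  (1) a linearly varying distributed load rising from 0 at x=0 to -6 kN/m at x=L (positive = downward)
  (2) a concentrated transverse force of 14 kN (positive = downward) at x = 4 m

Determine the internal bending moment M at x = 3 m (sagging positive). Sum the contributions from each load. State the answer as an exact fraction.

M(3) = 1/2 kN·m

Load 1 — triangular load w₀=-6 kN/m (0→w₀ over full span):
  M_1 = w₀Lx/6 - w₀x³/(6L) = (-6)·6·3/6 - (-6)·3³/(6·6) = -27/2 kN·m
Load 2 — point force P=14 kN at a=4 m (b=L-a=2):
  M_2 = Pbx/L  [x≤a] = 14·2·3/6 = 14 kN·m
Superposition: M = Σ M_i = 1/2 kN·m ≈ 0.500000 kN·m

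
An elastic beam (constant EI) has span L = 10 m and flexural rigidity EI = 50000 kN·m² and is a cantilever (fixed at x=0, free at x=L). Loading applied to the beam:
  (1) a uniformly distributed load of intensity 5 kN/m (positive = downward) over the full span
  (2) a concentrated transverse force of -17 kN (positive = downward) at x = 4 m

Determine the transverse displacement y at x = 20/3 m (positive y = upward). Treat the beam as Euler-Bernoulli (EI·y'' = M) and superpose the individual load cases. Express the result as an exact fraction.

Load 1 — uniform load w=5 kN/m over full span:
  y_1 = -wx²(x²-4Lx+6L²)/(24EI) = -5·(20/3)²·((20/3)²-4·10·(20/3)+6·10²)/(24·50000) = -17/243 m
Load 2 — point force P=-17 kN at a=4 m (b=L-a=6):
  y_2 = -Pa²(3x-a)/(6EI)  [x>a] = -(-17)·4²·(3·(20/3)-4)/(6·50000) = 136/9375 m
Superposition: y = Σ y_i = -42109/759375 m ≈ -0.055452 m

y(20/3) = -42109/759375 m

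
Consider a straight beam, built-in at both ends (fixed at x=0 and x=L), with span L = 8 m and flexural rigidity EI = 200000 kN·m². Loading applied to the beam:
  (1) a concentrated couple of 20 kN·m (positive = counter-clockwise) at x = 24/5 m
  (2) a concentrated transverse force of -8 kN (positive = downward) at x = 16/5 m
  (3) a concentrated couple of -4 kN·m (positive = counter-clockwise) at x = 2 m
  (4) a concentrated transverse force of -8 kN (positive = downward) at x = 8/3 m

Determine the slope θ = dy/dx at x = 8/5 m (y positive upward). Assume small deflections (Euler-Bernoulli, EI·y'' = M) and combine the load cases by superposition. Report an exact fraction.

Load 1 — applied couple M₀=20 kN·m at a=24/5 m (b=L-a=16/5):
  θ_1 = (R_Ax²/2 - M_Ax)/EI  [x≤a] with R_A=18/5, M_A=32/5 = ((18/5)·(8/5)²/2 - (32/5)·(8/5))/200000 = -11/390625 rad
Load 2 — point force P=-8 kN at a=16/5 m (b=L-a=24/5):
  θ_2 = -Pb²x(2aL-(3a+b)x)/(2L³EI)  [x≤a] = -(-8)·(24/5)²·(8/5)·(2·(16/5)·8-(3·(16/5)+(24/5))·(8/5))/(2·8³·200000) = 396/9765625 rad
Load 3 — applied couple M₀=-4 kN·m at a=2 m (b=L-a=6):
  θ_3 = (R_Ax²/2 - M_Ax)/EI  [x≤a] with R_A=-9/16, M_A=3/4 = ((-9/16)·(8/5)²/2 - (3/4)·(8/5))/200000 = -3/312500 rad
Load 4 — point force P=-8 kN at a=8/3 m (b=L-a=16/3):
  θ_4 = -Pb²x(2aL-(3a+b)x)/(2L³EI)  [x≤a] = -(-8)·(16/3)²·(8/5)·(2·(8/3)·8-(3·(8/3)+(16/3))·(8/5))/(2·8³·200000) = 16/421875 rad
Superposition: θ = Σ θ_i = 42943/1054687500 rad ≈ 0.000041 rad

θ(8/5) = 42943/1054687500 rad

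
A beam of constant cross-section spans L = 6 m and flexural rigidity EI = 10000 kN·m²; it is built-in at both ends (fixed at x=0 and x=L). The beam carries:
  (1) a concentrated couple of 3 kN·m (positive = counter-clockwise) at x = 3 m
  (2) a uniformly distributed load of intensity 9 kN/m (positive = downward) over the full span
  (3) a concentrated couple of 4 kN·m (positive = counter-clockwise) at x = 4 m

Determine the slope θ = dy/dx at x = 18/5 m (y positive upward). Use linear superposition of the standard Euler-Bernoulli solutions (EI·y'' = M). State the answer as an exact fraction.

Load 1 — applied couple M₀=3 kN·m at a=3 m (b=L-a=3):
  θ_1 = (R_Ax²/2 - M_Ax - M₀(x-a))/EI  [x>a] with R_A=3/4, M_A=3/4 = ((3/4)·(18/5)²/2 - (3/4)·(18/5) - 3·((18/5)-3))/10000 = 9/250000 rad
Load 2 — uniform load w=9 kN/m over full span:
  θ_2 = -wx(L-x)(L-2x)/(12EI) = -9·(18/5)·(6-(18/5))·(6-2·(18/5))/(12·10000) = 243/312500 rad
Load 3 — applied couple M₀=4 kN·m at a=4 m (b=L-a=2):
  θ_3 = (R_Ax²/2 - M_Ax)/EI  [x≤a] with R_A=8/9, M_A=4/3 = ((8/9)·(18/5)²/2 - (4/3)·(18/5))/10000 = 3/31250 rad
Superposition: θ = Σ θ_i = 1137/1250000 rad ≈ 0.000910 rad

θ(18/5) = 1137/1250000 rad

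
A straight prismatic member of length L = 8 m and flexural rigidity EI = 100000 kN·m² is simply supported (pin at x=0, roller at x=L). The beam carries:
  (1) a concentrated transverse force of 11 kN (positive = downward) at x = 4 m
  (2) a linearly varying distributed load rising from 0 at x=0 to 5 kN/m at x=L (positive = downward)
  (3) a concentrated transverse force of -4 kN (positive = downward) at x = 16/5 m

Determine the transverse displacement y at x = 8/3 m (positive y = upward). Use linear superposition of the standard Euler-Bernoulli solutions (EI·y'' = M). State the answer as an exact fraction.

y(8/3) = -501809/284765625 m

Load 1 — point force P=11 kN at a=4 m (b=L-a=4):
  y_1 = -Pbx(L²-b²-x²)/(6LEI)  [x≤a] = -11·4·(8/3)·(8²-4²-(8/3)²)/(6·8·100000) = -253/253125 m
Load 2 — triangular load w₀=5 kN/m (0→w₀ over full span):
  y_2 = -w₀x(7L⁴-10L²x²+3x⁴)/(360LEI) = -5·(8/3)·(7·8⁴-10·8²·(8/3)²+3·(8/3)⁴)/(360·8·100000) = -512/455625 m
Load 3 — point force P=-4 kN at a=16/5 m (b=L-a=24/5):
  y_3 = -Pbx(L²-b²-x²)/(6LEI)  [x≤a] = -(-4)·(24/5)·(8/3)·(8²-(24/5)²-(8/3)²)/(6·8·100000) = 3808/10546875 m
Superposition: y = Σ y_i = -501809/284765625 m ≈ -0.001762 m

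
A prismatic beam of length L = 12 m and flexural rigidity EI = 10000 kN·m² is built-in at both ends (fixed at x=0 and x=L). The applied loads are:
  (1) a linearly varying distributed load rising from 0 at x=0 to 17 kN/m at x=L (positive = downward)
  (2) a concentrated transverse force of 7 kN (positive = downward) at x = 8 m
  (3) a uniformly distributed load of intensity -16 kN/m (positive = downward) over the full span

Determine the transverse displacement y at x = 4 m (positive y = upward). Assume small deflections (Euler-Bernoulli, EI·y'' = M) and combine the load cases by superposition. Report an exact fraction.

Load 1 — triangular load w₀=17 kN/m (0→w₀ over full span):
  y_1 = -w₀x²(L-x)²(x+2L)/(120LEI) = -17·4²·(12-4)²·(4+2·12)/(120·12·10000) = -952/28125 m
Load 2 — point force P=7 kN at a=8 m (b=L-a=4):
  y_2 = -Pb²x²(3aL-(3a+b)x)/(6L³EI)  [x≤a] = -7·4²·4²·(3·8·12-(3·8+4)·4)/(6·12³·10000) = -154/50625 m
Load 3 — uniform load w=-16 kN/m over full span:
  y_3 = -wx²(L-x)²/(24EI) = -(-16)·4²·(12-4)²/(24·10000) = 128/1875 m
Superposition: y = Σ y_i = 7942/253125 m ≈ 0.031376 m

y(4) = 7942/253125 m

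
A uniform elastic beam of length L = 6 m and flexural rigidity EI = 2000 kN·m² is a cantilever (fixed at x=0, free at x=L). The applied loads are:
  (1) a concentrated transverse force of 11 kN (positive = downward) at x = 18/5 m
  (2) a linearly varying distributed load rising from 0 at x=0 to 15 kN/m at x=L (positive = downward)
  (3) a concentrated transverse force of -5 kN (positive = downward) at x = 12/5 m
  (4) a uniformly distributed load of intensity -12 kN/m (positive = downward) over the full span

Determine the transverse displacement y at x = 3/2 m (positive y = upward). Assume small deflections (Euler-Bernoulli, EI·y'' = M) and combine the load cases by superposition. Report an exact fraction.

Load 1 — point force P=11 kN at a=18/5 m (b=L-a=12/5):
  y_1 = -Px²(3a-x)/(6EI)  [x≤a] = -11·(3/2)²·(3·(18/5)-(3/2))/(6·2000) = -3069/160000 m
Load 2 — triangular load w₀=15 kN/m (0→w₀ over full span):
  y_2 = (w₀Lx³/12-w₀L²x²/6-w₀x⁵/(120L))/EI = (15·6·(3/2)³/12-15·6²·(3/2)²/6-15·(3/2)⁵/(120·6))/2000 = -90801/1024000 m
Load 3 — point force P=-5 kN at a=12/5 m (b=L-a=18/5):
  y_3 = -Px²(3a-x)/(6EI)  [x≤a] = -(-5)·(3/2)²·(3·(12/5)-(3/2))/(6·2000) = 171/32000 m
Load 4 — uniform load w=-12 kN/m over full span:
  y_4 = -wx²(x²-4Lx+6L²)/(24EI) = -(-12)·(3/2)²·((3/2)²-4·6·(3/2)+6·6²)/(24·2000) = 6561/64000 m
Superposition: y = Σ y_i = 27/5120000 m ≈ 0.000005 m

y(3/2) = 27/5120000 m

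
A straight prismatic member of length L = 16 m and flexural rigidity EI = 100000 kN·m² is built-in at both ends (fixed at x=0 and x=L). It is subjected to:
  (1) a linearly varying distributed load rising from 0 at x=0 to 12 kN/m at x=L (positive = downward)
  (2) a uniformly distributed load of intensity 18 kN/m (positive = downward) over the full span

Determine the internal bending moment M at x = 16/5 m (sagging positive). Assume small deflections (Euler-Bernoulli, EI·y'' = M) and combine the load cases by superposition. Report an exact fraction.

M(16/5) = -3712/125 kN·m

Load 1 — triangular load w₀=12 kN/m (0→w₀ over full span):
  M_1 = 3w₀Lx/20 - w₀L²/30 - w₀x³/(6L) = 3·12·16·(16/5)/20 - 12·16²/30 - 12·(16/5)³/(6·16) = -1792/125 kN·m
Load 2 — uniform load w=18 kN/m over full span:
  M_2 = wLx/2 - wL²/12 - wx²/2 = 18·16·(16/5)/2 - 18·16²/12 - 18·(16/5)²/2 = -384/25 kN·m
Superposition: M = Σ M_i = -3712/125 kN·m ≈ -29.696000 kN·m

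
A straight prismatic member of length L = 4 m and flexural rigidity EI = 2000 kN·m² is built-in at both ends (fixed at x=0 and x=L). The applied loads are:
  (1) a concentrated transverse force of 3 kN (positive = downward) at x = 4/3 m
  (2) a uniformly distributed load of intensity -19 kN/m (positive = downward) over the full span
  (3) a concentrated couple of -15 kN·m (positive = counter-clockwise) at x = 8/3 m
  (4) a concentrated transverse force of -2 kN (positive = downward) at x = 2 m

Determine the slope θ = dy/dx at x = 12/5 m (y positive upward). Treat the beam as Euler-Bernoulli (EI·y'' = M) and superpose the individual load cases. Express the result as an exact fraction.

Load 1 — point force P=3 kN at a=4/3 m (b=L-a=8/3):
  θ_1 = Pa²(L-x)(2bL-(3b+a)(L-x))/(2L³EI)  [x>a] = 3·(4/3)²·(4-(12/5))·(2·(8/3)·4-(3·(8/3)+(4/3))·(4-(12/5)))/(2·4³·2000) = 2/9375 rad
Load 2 — uniform load w=-19 kN/m over full span:
  θ_2 = -wx(L-x)(L-2x)/(12EI) = -(-19)·(12/5)·(4-(12/5))·(4-2·(12/5))/(12·2000) = -38/15625 rad
Load 3 — applied couple M₀=-15 kN·m at a=8/3 m (b=L-a=4/3):
  θ_3 = (R_Ax²/2 - M_Ax)/EI  [x≤a] with R_A=-5, M_A=-5 = ((-5)·(12/5)²/2 - (-5)·(12/5))/2000 = -3/2500 rad
Load 4 — point force P=-2 kN at a=2 m (b=L-a=2):
  θ_4 = Pa²(L-x)(2bL-(3b+a)(L-x))/(2L³EI)  [x>a] = (-2)·2²·(4-(12/5))·(2·2·4-(3·2+2)·(4-(12/5)))/(2·4³·2000) = -1/6250 rad
Superposition: θ = Σ θ_i = -671/187500 rad ≈ -0.003579 rad

θ(12/5) = -671/187500 rad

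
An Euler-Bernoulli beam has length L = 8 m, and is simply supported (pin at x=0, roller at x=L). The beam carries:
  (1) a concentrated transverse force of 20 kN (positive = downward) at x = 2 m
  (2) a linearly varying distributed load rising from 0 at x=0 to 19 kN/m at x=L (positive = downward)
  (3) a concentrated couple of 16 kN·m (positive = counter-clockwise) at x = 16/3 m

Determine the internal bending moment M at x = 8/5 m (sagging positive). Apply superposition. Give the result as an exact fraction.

M(8/5) = 8264/125 kN·m

Load 1 — point force P=20 kN at a=2 m (b=L-a=6):
  M_1 = Pbx/L  [x≤a] = 20·6·(8/5)/8 = 24 kN·m
Load 2 — triangular load w₀=19 kN/m (0→w₀ over full span):
  M_2 = w₀Lx/6 - w₀x³/(6L) = 19·8·(8/5)/6 - 19·(8/5)³/(6·8) = 4864/125 kN·m
Load 3 — applied couple M₀=16 kN·m at a=16/3 m (b=L-a=8/3):
  M_3 = M₀x/L  [x≤a] = 16·(8/5)/8 = 16/5 kN·m
Superposition: M = Σ M_i = 8264/125 kN·m ≈ 66.112000 kN·m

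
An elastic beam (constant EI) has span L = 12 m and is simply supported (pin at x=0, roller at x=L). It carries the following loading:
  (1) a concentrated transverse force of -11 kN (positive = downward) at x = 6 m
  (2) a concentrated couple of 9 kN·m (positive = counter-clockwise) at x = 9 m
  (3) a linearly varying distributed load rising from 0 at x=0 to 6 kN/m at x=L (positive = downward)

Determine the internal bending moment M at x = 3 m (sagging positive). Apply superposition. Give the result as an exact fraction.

Load 1 — point force P=-11 kN at a=6 m (b=L-a=6):
  M_1 = Pbx/L  [x≤a] = (-11)·6·3/12 = -33/2 kN·m
Load 2 — applied couple M₀=9 kN·m at a=9 m (b=L-a=3):
  M_2 = M₀x/L  [x≤a] = 9·3/12 = 9/4 kN·m
Load 3 — triangular load w₀=6 kN/m (0→w₀ over full span):
  M_3 = w₀Lx/6 - w₀x³/(6L) = 6·12·3/6 - 6·3³/(6·12) = 135/4 kN·m
Superposition: M = Σ M_i = 39/2 kN·m ≈ 19.500000 kN·m

M(3) = 39/2 kN·m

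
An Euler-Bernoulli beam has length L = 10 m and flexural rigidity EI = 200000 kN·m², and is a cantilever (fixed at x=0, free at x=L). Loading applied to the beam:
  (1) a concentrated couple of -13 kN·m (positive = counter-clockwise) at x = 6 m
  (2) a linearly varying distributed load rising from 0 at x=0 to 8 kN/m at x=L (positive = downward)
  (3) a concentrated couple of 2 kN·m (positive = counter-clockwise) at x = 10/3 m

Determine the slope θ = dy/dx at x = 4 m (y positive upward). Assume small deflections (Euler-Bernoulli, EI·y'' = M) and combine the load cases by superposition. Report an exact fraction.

θ(4) = -1501/375000 rad

Load 1 — applied couple M₀=-13 kN·m at a=6 m (b=L-a=4):
  θ_1 = M₀x/EI  [x≤a] = (-13)·4/200000 = -13/50000 rad
Load 2 — triangular load w₀=8 kN/m (0→w₀ over full span):
  θ_2 = (w₀Lx²/4-w₀L²x/3-w₀x⁴/(24L))/EI = (8·10·4²/4-8·10²·4/3-8·4⁴/(24·10))/200000 = -59/15625 rad
Load 3 — applied couple M₀=2 kN·m at a=10/3 m (b=L-a=20/3):
  θ_3 = M₀a/EI  [x>a] = 2·(10/3)/200000 = 1/30000 rad
Superposition: θ = Σ θ_i = -1501/375000 rad ≈ -0.004003 rad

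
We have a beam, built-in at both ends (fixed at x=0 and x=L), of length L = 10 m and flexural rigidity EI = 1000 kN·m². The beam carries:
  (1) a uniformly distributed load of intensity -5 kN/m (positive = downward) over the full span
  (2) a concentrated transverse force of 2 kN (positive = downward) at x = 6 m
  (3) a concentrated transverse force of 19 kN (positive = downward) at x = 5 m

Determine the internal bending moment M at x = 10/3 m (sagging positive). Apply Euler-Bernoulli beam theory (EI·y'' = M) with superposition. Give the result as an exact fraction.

Load 1 — uniform load w=-5 kN/m over full span:
  M_1 = wLx/2 - wL²/12 - wx²/2 = (-5)·10·(10/3)/2 - (-5)·10²/12 - (-5)·(10/3)²/2 = -125/9 kN·m
Load 2 — point force P=2 kN at a=6 m (b=L-a=4):
  M_2 = Pb²(3a+b)x/L³ - Pab²/L²  [x≤a] = 2·4²·(3·6+4)·(10/3)/10³ - 2·6·4²/10² = 32/75 kN·m
Load 3 — point force P=19 kN at a=5 m (b=L-a=5):
  M_3 = Pb²(3a+b)x/L³ - Pab²/L²  [x≤a] = 19·5²·(3·5+5)·(10/3)/10³ - 19·5·5²/10² = 95/12 kN·m
Superposition: M = Σ M_i = -4991/900 kN·m ≈ -5.545556 kN·m

M(10/3) = -4991/900 kN·m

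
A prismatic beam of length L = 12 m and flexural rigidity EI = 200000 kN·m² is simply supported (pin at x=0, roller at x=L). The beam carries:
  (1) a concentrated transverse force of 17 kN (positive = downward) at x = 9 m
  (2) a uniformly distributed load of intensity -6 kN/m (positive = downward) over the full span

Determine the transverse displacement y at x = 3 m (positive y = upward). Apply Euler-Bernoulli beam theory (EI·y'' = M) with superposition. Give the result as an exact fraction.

y(3) = 1773/400000 m

Load 1 — point force P=17 kN at a=9 m (b=L-a=3):
  y_1 = -Pbx(L²-b²-x²)/(6LEI)  [x≤a] = -17·3·3·(12²-3²-3²)/(6·12·200000) = -1071/800000 m
Load 2 — uniform load w=-6 kN/m over full span:
  y_2 = -wx(L³-2Lx²+x³)/(24EI) = -(-6)·3·(12³-2·12·3²+3³)/(24·200000) = 4617/800000 m
Superposition: y = Σ y_i = 1773/400000 m ≈ 0.004432 m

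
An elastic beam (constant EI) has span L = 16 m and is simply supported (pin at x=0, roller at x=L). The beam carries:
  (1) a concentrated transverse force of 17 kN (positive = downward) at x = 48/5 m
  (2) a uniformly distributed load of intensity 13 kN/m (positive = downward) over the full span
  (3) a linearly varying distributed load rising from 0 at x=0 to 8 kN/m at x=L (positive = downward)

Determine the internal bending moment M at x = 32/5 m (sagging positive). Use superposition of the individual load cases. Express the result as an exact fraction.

M(32/5) = 69696/125 kN·m

Load 1 — point force P=17 kN at a=48/5 m (b=L-a=32/5):
  M_1 = Pbx/L  [x≤a] = 17·(32/5)·(32/5)/16 = 1088/25 kN·m
Load 2 — uniform load w=13 kN/m over full span:
  M_2 = wx(L-x)/2 = 13·(32/5)·(16-(32/5))/2 = 9984/25 kN·m
Load 3 — triangular load w₀=8 kN/m (0→w₀ over full span):
  M_3 = w₀Lx/6 - w₀x³/(6L) = 8·16·(32/5)/6 - 8·(32/5)³/(6·16) = 14336/125 kN·m
Superposition: M = Σ M_i = 69696/125 kN·m ≈ 557.568000 kN·m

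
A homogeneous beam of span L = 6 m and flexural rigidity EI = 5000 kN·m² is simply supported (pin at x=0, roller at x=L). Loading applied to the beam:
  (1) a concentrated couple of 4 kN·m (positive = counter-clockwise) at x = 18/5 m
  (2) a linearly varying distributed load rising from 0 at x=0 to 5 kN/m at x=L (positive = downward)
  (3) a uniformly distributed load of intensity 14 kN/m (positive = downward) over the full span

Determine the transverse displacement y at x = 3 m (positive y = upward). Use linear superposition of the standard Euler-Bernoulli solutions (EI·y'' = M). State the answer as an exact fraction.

Load 1 — applied couple M₀=4 kN·m at a=18/5 m (b=L-a=12/5):
  y_1 = (M₀x³/(6L)+C₁x)/EI  [x≤a] with C₁=M₀(3b²-L²)/(6L)=-52/25 = (4·3³/(6·6)+(-52/25)·3)/5000 = -81/125000 m
Load 2 — triangular load w₀=5 kN/m (0→w₀ over full span):
  y_2 = -w₀x(7L⁴-10L²x²+3x⁴)/(360LEI) = -5·3·(7·6⁴-10·6²·3²+3·3⁴)/(360·6·5000) = -27/3200 m
Load 3 — uniform load w=14 kN/m over full span:
  y_3 = -wx(L³-2Lx²+x³)/(24EI) = -14·3·(6³-2·6·3²+3³)/(24·5000) = -189/4000 m
Superposition: y = Σ y_i = -112671/2000000 m ≈ -0.056335 m

y(3) = -112671/2000000 m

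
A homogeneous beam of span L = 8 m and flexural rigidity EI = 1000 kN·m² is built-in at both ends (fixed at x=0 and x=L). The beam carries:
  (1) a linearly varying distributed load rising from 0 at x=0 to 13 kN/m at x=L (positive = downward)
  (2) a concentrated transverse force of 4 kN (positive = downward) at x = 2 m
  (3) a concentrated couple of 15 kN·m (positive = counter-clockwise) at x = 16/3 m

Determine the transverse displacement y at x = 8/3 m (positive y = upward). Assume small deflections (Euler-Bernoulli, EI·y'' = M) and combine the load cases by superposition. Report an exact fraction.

y(8/3) = -30316/455625 m

Load 1 — triangular load w₀=13 kN/m (0→w₀ over full span):
  y_1 = -w₀x²(L-x)²(x+2L)/(120LEI) = -13·(8/3)²·(8-(8/3))²·((8/3)+2·8)/(120·8·1000) = -23296/455625 m
Load 2 — point force P=4 kN at a=2 m (b=L-a=6):
  y_2 = -Pa²(L-x)²(3bL-(3b+a)(L-x))/(6L³EI)  [x>a] = -4·2²·(8-(8/3))²·(3·6·8-(3·6+2)·(8-(8/3)))/(6·8³·1000) = -56/10125 m
Load 3 — applied couple M₀=15 kN·m at a=16/3 m (b=L-a=8/3):
  y_3 = (R_Ax³/6 - M_Ax²/2)/EI  [x≤a] with R_A=5/2, M_A=5 = ((5/2)·(8/3)³/6 - 5·(8/3)²/2)/1000 = -4/405 m
Superposition: y = Σ y_i = -30316/455625 m ≈ -0.066537 m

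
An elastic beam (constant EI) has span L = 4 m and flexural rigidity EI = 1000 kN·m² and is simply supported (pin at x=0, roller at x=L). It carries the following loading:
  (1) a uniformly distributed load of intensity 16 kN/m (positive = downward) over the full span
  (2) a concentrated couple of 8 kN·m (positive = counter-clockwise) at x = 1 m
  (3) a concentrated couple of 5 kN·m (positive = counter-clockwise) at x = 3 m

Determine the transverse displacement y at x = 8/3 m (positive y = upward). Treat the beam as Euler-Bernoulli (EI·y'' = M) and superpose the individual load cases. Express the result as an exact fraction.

Load 1 — uniform load w=16 kN/m over full span:
  y_1 = -wx(L³-2Lx²+x³)/(24EI) = -16·(8/3)·(4³-2·4·(8/3)²+(8/3)³)/(24·1000) = -1408/30375 m
Load 2 — applied couple M₀=8 kN·m at a=1 m (b=L-a=3):
  y_2 = (M₀x³/(6L)-M₀(x-a)²/2+C₁x)/EI  [x>a] with C₁=M₀(3b²-L²)/(6L)=11/3 = (8·(8/3)³/(6·4)-8·((8/3)-1)²/2+(11/3)·(8/3))/1000 = 101/20250 m
Load 3 — applied couple M₀=5 kN·m at a=3 m (b=L-a=1):
  y_3 = (M₀x³/(6L)+C₁x)/EI  [x≤a] with C₁=M₀(3b²-L²)/(6L)=-65/24 = (5·(8/3)³/(6·4)+(-65/24)·(8/3))/1000 = -53/16200 m
Superposition: y = Σ y_i = -10847/243000 m ≈ -0.044638 m

y(8/3) = -10847/243000 m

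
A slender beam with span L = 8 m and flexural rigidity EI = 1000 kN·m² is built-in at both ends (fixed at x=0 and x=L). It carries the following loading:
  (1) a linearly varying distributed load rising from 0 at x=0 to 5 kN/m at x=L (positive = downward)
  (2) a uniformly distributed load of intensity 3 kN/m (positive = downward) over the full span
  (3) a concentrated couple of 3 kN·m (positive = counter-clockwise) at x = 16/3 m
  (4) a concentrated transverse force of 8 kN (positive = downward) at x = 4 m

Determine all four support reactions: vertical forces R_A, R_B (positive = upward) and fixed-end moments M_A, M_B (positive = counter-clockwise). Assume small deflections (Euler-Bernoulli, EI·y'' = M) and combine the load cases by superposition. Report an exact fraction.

Load 1 — triangular load w₀=5 kN/m (0→w₀ over full span):
  R_A = 3w₀L/20 = 3·5·8/20 = 6 kN
  M_A = w₀L²/30 = 5·8²/30 = 32/3 kN·m
  R_B = 7w₀L/20 = 7·5·8/20 = 14 kN
  M_B = -w₀L²/20 = -5·8²/20 = -16 kN·m
Load 2 — uniform load w=3 kN/m over full span:
  R_A = wL/2 = 3·8/2 = 12 kN
  M_A = wL²/12 = 3·8²/12 = 16 kN·m
  R_B = wL/2 = 3·8/2 = 12 kN
  M_B = -wL²/12 = -3·8²/12 = -16 kN·m
Load 3 — applied couple M₀=3 kN·m at a=16/3 m (b=L-a=8/3):
  R_A = 6M₀ab/L³ = 6·3·(16/3)·(8/3)/8³ = 1/2 kN
  M_A = M₀b(2a-b)/L² = 3·(8/3)·(2·(16/3)-(8/3))/8² = 1 kN·m
  R_B = -6M₀ab/L³ = -6·3·(16/3)·(8/3)/8³ = -1/2 kN
  M_B = M₀a(2b-a)/L² = 3·(16/3)·(2·(8/3)-(16/3))/8² = 0 kN·m
Load 4 — point force P=8 kN at a=4 m (b=L-a=4):
  R_A = Pb²(3a+b)/L³ = 8·4²·(3·4+4)/8³ = 4 kN
  M_A = Pab²/L² = 8·4·4²/8² = 8 kN·m
  R_B = Pa²(a+3b)/L³ = 8·4²·(4+3·4)/8³ = 4 kN
  M_B = -Pa²b/L² = -8·4²·4/8² = -8 kN·m
Superposition: R_A = 45/2 kN, M_A = 107/3 kN·m, R_B = 59/2 kN, M_B = -40 kN·m

R_A = 45/2 kN, M_A = 107/3 kN·m, R_B = 59/2 kN, M_B = -40 kN·m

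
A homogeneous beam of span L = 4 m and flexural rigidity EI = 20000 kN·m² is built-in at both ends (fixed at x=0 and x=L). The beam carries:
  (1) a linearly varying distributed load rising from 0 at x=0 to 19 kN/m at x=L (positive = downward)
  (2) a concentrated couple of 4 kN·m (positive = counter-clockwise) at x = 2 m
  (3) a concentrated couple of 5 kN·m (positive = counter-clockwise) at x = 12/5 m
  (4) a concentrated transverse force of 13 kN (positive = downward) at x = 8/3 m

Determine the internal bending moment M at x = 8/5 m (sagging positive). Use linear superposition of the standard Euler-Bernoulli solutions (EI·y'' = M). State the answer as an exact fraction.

Load 1 — triangular load w₀=19 kN/m (0→w₀ over full span):
  M_1 = 3w₀Lx/20 - w₀L²/30 - w₀x³/(6L) = 3·19·4·(8/5)/20 - 19·4²/30 - 19·(8/5)³/(6·4) = 608/125 kN·m
Load 2 — applied couple M₀=4 kN·m at a=2 m (b=L-a=2):
  M_2 = R_Ax - M_A  [x≤a] with R_A=3/2, M_A=1 = (3/2)·(8/5) - 1 = 7/5 kN·m
Load 3 — applied couple M₀=5 kN·m at a=12/5 m (b=L-a=8/5):
  M_3 = R_Ax - M_A  [x≤a] with R_A=9/5, M_A=8/5 = (9/5)·(8/5) - (8/5) = 32/25 kN·m
Load 4 — point force P=13 kN at a=8/3 m (b=L-a=4/3):
  M_4 = Pb²(3a+b)x/L³ - Pab²/L²  [x≤a] = 13·(4/3)²·(3·(8/3)+(4/3))·(8/5)/4³ - 13·(8/3)·(4/3)²/4² = 208/135 kN·m
Superposition: M = Σ M_i = 30661/3375 kN·m ≈ 9.084741 kN·m

M(8/5) = 30661/3375 kN·m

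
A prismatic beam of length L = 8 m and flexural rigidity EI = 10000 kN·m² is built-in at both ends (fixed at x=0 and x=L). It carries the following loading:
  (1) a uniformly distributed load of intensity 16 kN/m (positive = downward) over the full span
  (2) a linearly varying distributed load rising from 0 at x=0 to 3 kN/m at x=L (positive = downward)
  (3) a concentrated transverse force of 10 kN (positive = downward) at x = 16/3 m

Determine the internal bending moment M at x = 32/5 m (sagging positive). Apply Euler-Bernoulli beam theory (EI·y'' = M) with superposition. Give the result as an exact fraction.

M(32/5) = -1184/375 kN·m

Load 1 — uniform load w=16 kN/m over full span:
  M_1 = wLx/2 - wL²/12 - wx²/2 = 16·8·(32/5)/2 - 16·8²/12 - 16·(32/5)²/2 = -256/75 kN·m
Load 2 — triangular load w₀=3 kN/m (0→w₀ over full span):
  M_2 = 3w₀Lx/20 - w₀L²/30 - w₀x³/(6L) = 3·3·8·(32/5)/20 - 3·8²/30 - 3·(32/5)³/(6·8) = 32/125 kN·m
Load 3 — point force P=10 kN at a=16/3 m (b=L-a=8/3):
  M_3 = Pa²(a+3b)(L-x)/L³ - Pa²b/L²  [x>a] = 10·(16/3)²·((16/3)+3·(8/3))·(8-(32/5))/8³ - 10·(16/3)²·(8/3)/8² = 0 kN·m
Superposition: M = Σ M_i = -1184/375 kN·m ≈ -3.157333 kN·m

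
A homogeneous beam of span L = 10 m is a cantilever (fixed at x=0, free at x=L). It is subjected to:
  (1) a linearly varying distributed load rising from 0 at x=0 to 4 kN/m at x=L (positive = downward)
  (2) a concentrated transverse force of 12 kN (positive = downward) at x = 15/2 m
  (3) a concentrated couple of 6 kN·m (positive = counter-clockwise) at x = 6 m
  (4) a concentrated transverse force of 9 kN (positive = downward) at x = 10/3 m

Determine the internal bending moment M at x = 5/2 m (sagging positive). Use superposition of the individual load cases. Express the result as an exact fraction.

Load 1 — triangular load w₀=4 kN/m (0→w₀ over full span):
  M_1 = w₀Lx/2 - w₀L²/3 - w₀x³/(6L) = 4·10·(5/2)/2 - 4·10²/3 - 4·(5/2)³/(6·10) = -675/8 kN·m
Load 2 — point force P=12 kN at a=15/2 m (b=L-a=5/2):
  M_2 = -P(a-x)  [x≤a] = -12·((15/2)-(5/2)) = -60 kN·m
Load 3 — applied couple M₀=6 kN·m at a=6 m (b=L-a=4):
  M_3 = M₀  [x≤a] = 6 = 6 kN·m
Load 4 — point force P=9 kN at a=10/3 m (b=L-a=20/3):
  M_4 = -P(a-x)  [x≤a] = -9·((10/3)-(5/2)) = -15/2 kN·m
Superposition: M = Σ M_i = -1167/8 kN·m ≈ -145.875000 kN·m

M(5/2) = -1167/8 kN·m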